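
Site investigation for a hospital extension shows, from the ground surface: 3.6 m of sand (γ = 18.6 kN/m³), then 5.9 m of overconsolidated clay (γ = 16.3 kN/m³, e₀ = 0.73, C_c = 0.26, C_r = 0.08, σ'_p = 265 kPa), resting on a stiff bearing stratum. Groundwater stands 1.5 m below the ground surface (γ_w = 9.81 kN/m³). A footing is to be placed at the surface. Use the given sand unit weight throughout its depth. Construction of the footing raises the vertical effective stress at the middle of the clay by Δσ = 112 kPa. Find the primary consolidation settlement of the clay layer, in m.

S_c ≈ 0.118 m

Mid-depth of clay below the ground surface: z = 3.6 + 5.9/2 = 6.55 m.
Total vertical stress at mid-clay: σ_v = 18.6×3.6 + 16.3×2.95 = 115.05 kPa.
Pore pressure: u = 9.81×(6.55 − 1.5) = 49.541 kPa.
Initial effective stress: σ'_0 = σ_v − u = 115.05 − 49.541 = 65.509 kPa.
Final effective stress: σ'_f = 65.509 + 112 = 177.51 kPa.
σ'_f = 177.51 ≤ σ'_p = 265 kPa, so the clay remains overconsolidated and only the recompression index applies:
S_c = C_r·H/(1+e₀)·log₁₀(σ'_f/σ'_0) = 0.08×5.9/1.73×log₁₀(177.51/65.509)
    = 0.27283 × 0.43292 = 0.1181 m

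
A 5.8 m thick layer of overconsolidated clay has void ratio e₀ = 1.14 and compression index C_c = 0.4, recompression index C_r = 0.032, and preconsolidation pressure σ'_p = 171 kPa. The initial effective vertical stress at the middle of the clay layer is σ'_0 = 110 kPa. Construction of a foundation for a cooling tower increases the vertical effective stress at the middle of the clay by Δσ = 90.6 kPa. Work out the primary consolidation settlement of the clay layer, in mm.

S_c ≈ 91.8 mm

Final effective stress: σ'_f = 110 + 90.6 = 200.6 kPa.
σ'_f = 200.6 > σ'_p = 171 kPa, so the stress path crosses the preconsolidation pressure — recompression up to σ'_p, then virgin compression beyond:
S_c = H/(1+e₀)·[C_r·log₁₀(σ'_p/σ'_0) + C_c·log₁₀(σ'_f/σ'_p)]
    = 5.8/2.14 × [0.032×log₁₀(171/110) + 0.4×log₁₀(200.6/171)]
    = 2.7103 × [0.0061313 + 0.027734] = 0.09179 m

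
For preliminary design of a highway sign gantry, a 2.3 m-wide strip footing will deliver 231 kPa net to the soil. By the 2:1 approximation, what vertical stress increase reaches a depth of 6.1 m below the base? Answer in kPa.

Δσ_z ≈ 63.2 kPa

By the 2:1 method the load spreads at 1 horizontal : 2 vertical, so at depth z the loaded area has grown by z in each plan dimension:
Δσ = qB/(B+z) = 231×2.3/(2.3+6.1) = 63.25 kPa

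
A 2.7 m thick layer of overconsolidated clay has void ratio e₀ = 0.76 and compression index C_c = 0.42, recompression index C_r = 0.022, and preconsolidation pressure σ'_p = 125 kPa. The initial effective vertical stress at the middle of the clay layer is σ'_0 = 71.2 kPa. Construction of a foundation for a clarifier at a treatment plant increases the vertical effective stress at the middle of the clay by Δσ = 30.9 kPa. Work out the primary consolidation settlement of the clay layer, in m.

S_c ≈ 0.00528 m

Final effective stress: σ'_f = 71.2 + 30.9 = 102.1 kPa.
σ'_f = 102.1 ≤ σ'_p = 125 kPa, so the clay remains overconsolidated and only the recompression index applies:
S_c = C_r·H/(1+e₀)·log₁₀(σ'_f/σ'_0) = 0.022×2.7/1.76×log₁₀(102.1/71.2)
    = 0.03375 × 0.15655 = 0.005284 m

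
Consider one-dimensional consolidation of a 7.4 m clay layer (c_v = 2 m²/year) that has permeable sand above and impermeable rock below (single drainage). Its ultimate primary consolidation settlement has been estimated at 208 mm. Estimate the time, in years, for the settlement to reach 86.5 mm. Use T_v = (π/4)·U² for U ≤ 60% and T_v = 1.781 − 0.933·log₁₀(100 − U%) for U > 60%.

Drainage path length: H_d = H = 7.4 m (single drainage).
U = S(t)/S_ult = 86.5/208 = 0.4159.
U ≤ 60%: T_v = (π/4)·U² = (π/4)×0.41587² = 0.13583.
t = T_v·H_d²/c_v = 0.13583×7.4²/2 = 3.719 years.

t ≈ 3.72 years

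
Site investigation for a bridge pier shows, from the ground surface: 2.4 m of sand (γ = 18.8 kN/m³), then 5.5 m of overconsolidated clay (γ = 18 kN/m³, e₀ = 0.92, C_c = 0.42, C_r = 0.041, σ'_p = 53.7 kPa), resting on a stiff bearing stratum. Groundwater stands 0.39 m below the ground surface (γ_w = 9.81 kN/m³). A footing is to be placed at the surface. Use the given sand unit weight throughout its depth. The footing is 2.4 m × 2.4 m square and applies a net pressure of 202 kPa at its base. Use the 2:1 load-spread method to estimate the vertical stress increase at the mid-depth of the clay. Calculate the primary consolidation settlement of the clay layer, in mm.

Mid-depth of clay below the ground surface: z = 2.4 + 5.5/2 = 5.15 m.
Total vertical stress at mid-clay: σ_v = 18.8×2.4 + 18×2.75 = 94.62 kPa.
Pore pressure: u = 9.81×(5.15 − 0.39) = 46.696 kPa.
Initial effective stress: σ'_0 = σ_v − u = 94.62 − 46.696 = 47.924 kPa.
Stress increase at mid-clay by the 2:1 spreading method:
Δσ = qBL/((B+z)(L+z)) = 202×2.4×2.4/((2.4+5.15)(2.4+5.15)) = 20.412 kPa
Final effective stress: σ'_f = 47.924 + 20.412 = 68.336 kPa.
σ'_f = 68.336 > σ'_p = 53.7 kPa, so the stress path crosses the preconsolidation pressure — recompression up to σ'_p, then virgin compression beyond:
S_c = H/(1+e₀)·[C_r·log₁₀(σ'_p/σ'_0) + C_c·log₁₀(σ'_f/σ'_p)]
    = 5.5/1.92 × [0.041×log₁₀(53.7/47.924) + 0.42×log₁₀(68.336/53.7)]
    = 2.8646 × [0.0020263 + 0.043964] = 0.1317 m

S_c ≈ 132 mm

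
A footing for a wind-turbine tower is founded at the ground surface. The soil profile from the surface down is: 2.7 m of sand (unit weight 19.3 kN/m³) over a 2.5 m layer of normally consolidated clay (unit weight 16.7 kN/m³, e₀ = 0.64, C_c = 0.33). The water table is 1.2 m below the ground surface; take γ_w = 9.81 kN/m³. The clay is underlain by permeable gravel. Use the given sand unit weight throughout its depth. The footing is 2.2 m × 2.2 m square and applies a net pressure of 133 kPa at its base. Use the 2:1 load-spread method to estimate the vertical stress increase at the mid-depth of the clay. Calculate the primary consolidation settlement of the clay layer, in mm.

S_c ≈ 68.8 mm

Mid-depth of clay below the ground surface: z = 2.7 + 2.5/2 = 3.95 m.
Total vertical stress at mid-clay: σ_v = 19.3×2.7 + 16.7×1.25 = 72.985 kPa.
Pore pressure: u = 9.81×(3.95 − 1.2) = 26.978 kPa.
Initial effective stress: σ'_0 = σ_v − u = 72.985 − 26.978 = 46.007 kPa.
Stress increase at mid-clay by the 2:1 spreading method:
Δσ = qBL/((B+z)(L+z)) = 133×2.2×2.2/((2.2+3.95)(2.2+3.95)) = 17.019 kPa
Final effective stress: σ'_f = σ'_0 + Δσ = 46.007 + 17.019 = 63.026 kPa.
Normally consolidated clay, so the full stress increment lies on the virgin compression line:
S_c = C_c·H/(1+e₀)·log₁₀(σ'_f/σ'_0) = 0.33×2.5/(1+0.64)×log₁₀(63.026/46.007)
    = 0.50305 × 0.1367 = 0.06877 m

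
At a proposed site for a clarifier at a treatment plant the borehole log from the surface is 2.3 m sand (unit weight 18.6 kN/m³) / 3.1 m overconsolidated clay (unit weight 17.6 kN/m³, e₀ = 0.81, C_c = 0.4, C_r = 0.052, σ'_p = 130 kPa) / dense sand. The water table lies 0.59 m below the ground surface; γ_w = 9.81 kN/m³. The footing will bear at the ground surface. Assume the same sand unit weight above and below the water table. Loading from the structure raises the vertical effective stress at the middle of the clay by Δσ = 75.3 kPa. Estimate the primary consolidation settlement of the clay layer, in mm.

Mid-depth of clay below the ground surface: z = 2.3 + 3.1/2 = 3.85 m.
Total vertical stress at mid-clay: σ_v = 18.6×2.3 + 17.6×1.55 = 70.06 kPa.
Pore pressure: u = 9.81×(3.85 − 0.59) = 31.981 kPa.
Initial effective stress: σ'_0 = σ_v − u = 70.06 − 31.981 = 38.079 kPa.
Final effective stress: σ'_f = 38.079 + 75.3 = 113.38 kPa.
σ'_f = 113.38 ≤ σ'_p = 130 kPa, so the clay remains overconsolidated and only the recompression index applies:
S_c = C_r·H/(1+e₀)·log₁₀(σ'_f/σ'_0) = 0.052×3.1/1.81×log₁₀(113.38/38.079)
    = 0.08906 × 0.47385 = 0.0422 m

S_c ≈ 42.2 mm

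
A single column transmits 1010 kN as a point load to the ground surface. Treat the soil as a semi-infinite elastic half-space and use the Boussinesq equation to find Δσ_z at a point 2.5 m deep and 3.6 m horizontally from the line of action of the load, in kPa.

Δσ_z ≈ 4.66 kPa

Boussinesq vertical stress below a point load on an elastic half-space:
Δσ_z = 3P/(2πz²) · [1 + (r/z)²]^(−5/2)
r/z = 3.6/2.5 = 1.44; [1+(r/z)²]^(−5/2) = 0.060378.
Δσ_z = 3×1010/(2π×2.5²) × 0.060378 = 77.158 × 0.060378 = 4.659 kPa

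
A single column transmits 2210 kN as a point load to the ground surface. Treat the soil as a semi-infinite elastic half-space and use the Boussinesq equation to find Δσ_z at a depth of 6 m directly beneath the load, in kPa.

Δσ_z ≈ 29.3 kPa

Boussinesq vertical stress below a point load on an elastic half-space:
Δσ_z = 3P/(2πz²) · [1 + (r/z)²]^(−5/2)
r/z = 0/6 = 0; [1+(r/z)²]^(−5/2) = 1.
Δσ_z = 3×2210/(2π×6²) × 1 = 29.311 × 1 = 29.31 kPa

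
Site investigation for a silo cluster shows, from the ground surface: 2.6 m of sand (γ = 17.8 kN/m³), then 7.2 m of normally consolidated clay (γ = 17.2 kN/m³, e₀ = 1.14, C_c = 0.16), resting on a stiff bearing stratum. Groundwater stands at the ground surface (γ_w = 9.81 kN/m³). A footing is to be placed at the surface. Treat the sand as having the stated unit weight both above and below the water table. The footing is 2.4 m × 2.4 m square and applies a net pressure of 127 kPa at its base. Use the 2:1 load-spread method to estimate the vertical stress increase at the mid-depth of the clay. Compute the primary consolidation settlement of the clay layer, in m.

S_c ≈ 0.0443 m

Mid-depth of clay below the ground surface: z = 2.6 + 7.2/2 = 6.2 m.
Total vertical stress at mid-clay: σ_v = 17.8×2.6 + 17.2×3.6 = 108.2 kPa.
Pore pressure: u = 9.81×(6.2 − 0) = 60.822 kPa.
Initial effective stress: σ'_0 = σ_v − u = 108.2 − 60.822 = 47.378 kPa.
Stress increase at mid-clay by the 2:1 spreading method:
Δσ = qBL/((B+z)(L+z)) = 127×2.4×2.4/((2.4+6.2)(2.4+6.2)) = 9.8908 kPa
Final effective stress: σ'_f = σ'_0 + Δσ = 47.378 + 9.8908 = 57.269 kPa.
Normally consolidated clay, so the full stress increment lies on the virgin compression line:
S_c = C_c·H/(1+e₀)·log₁₀(σ'_f/σ'_0) = 0.16×7.2/(1+1.14)×log₁₀(57.269/47.378)
    = 0.53832 × 0.082343 = 0.04433 m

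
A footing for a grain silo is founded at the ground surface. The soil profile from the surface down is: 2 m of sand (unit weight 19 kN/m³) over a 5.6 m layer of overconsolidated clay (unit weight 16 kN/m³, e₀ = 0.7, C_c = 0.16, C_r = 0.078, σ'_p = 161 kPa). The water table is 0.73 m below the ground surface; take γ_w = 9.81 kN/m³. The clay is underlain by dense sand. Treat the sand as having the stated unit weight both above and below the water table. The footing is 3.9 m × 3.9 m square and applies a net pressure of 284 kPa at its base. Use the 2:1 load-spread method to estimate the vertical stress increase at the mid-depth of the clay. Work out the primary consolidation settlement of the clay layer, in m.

Mid-depth of clay below the ground surface: z = 2 + 5.6/2 = 4.8 m.
Total vertical stress at mid-clay: σ_v = 19×2 + 16×2.8 = 82.8 kPa.
Pore pressure: u = 9.81×(4.8 − 0.73) = 39.927 kPa.
Initial effective stress: σ'_0 = σ_v − u = 82.8 − 39.927 = 42.873 kPa.
Stress increase at mid-clay by the 2:1 spreading method:
Δσ = qBL/((B+z)(L+z)) = 284×3.9×3.9/((3.9+4.8)(3.9+4.8)) = 57.07 kPa
Final effective stress: σ'_f = 42.873 + 57.07 = 99.943 kPa.
σ'_f = 99.943 ≤ σ'_p = 161 kPa, so the clay remains overconsolidated and only the recompression index applies:
S_c = C_r·H/(1+e₀)·log₁₀(σ'_f/σ'_0) = 0.078×5.6/1.7×log₁₀(99.943/42.873)
    = 0.25694 × 0.36757 = 0.09444 m

S_c ≈ 0.0944 m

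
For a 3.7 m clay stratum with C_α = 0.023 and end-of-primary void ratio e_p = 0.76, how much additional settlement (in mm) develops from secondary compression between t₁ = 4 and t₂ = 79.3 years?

Secondary compression: S_s = C_α·H/(1+e_p)·log₁₀(t₂/t₁)
S_s = 0.023×3.7/(1+0.76)×log₁₀(79.3/4)
    = 0.04835 × 1.297 = 0.06272 m

S_s ≈ 62.7 mm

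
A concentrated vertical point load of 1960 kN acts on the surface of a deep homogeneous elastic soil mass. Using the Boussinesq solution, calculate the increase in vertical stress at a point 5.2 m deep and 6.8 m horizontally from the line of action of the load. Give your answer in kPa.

Boussinesq vertical stress below a point load on an elastic half-space:
Δσ_z = 3P/(2πz²) · [1 + (r/z)²]^(−5/2)
r/z = 6.8/5.2 = 1.3077; [1+(r/z)²]^(−5/2) = 0.082709.
Δσ_z = 3×1960/(2π×5.2²) × 0.082709 = 34.609 × 0.082709 = 2.862 kPa

Δσ_z ≈ 2.86 kPa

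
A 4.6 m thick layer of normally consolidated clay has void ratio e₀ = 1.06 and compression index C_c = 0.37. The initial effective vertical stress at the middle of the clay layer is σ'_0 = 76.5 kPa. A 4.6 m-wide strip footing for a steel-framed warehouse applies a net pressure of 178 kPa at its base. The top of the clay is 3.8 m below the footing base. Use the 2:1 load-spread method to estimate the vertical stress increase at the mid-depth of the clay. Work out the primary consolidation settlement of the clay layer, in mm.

Mid-depth of clay below the footing base: z = 3.8 + 4.6/2 = 6.1 m.
Stress increase at mid-clay by the 2:1 spreading method:
Δσ = qB/(B+z) = 178×4.6/(4.6+6.1) = 76.523 kPa
Final effective stress: σ'_f = σ'_0 + Δσ = 76.5 + 76.523 = 153.02 kPa.
Normally consolidated clay, so the full stress increment lies on the virgin compression line:
S_c = C_c·H/(1+e₀)·log₁₀(σ'_f/σ'_0) = 0.37×4.6/(1+1.06)×log₁₀(153.02/76.5)
    = 0.82621 × 0.30109 = 0.2488 m

S_c ≈ 249 mm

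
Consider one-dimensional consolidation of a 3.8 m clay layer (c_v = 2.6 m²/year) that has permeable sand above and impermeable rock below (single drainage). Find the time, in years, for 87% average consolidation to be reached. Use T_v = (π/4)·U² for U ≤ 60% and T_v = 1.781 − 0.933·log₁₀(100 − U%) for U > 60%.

Drainage path length: H_d = H = 3.8 m (single drainage).
U > 60%: T_v = 1.781 − 0.933·log₁₀(100 − 87) = 0.74169.
t = T_v·H_d²/c_v = 0.74169×3.8²/2.6 = 4.119 years.

t ≈ 4.12 years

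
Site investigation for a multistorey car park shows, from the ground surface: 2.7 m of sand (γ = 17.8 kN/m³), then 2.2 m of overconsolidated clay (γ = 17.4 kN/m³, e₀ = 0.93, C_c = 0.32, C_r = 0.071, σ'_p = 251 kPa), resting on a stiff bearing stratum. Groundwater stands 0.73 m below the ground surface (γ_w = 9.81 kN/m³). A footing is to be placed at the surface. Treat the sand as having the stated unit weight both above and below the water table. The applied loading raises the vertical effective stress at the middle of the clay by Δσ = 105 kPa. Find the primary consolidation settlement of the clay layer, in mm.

Mid-depth of clay below the ground surface: z = 2.7 + 2.2/2 = 3.8 m.
Total vertical stress at mid-clay: σ_v = 17.8×2.7 + 17.4×1.1 = 67.2 kPa.
Pore pressure: u = 9.81×(3.8 − 0.73) = 30.117 kPa.
Initial effective stress: σ'_0 = σ_v − u = 67.2 − 30.117 = 37.083 kPa.
Final effective stress: σ'_f = 37.083 + 105 = 142.08 kPa.
σ'_f = 142.08 ≤ σ'_p = 251 kPa, so the clay remains overconsolidated and only the recompression index applies:
S_c = C_r·H/(1+e₀)·log₁₀(σ'_f/σ'_0) = 0.071×2.2/1.93×log₁₀(142.08/37.083)
    = 0.080933 × 0.58336 = 0.04721 m

S_c ≈ 47.2 mm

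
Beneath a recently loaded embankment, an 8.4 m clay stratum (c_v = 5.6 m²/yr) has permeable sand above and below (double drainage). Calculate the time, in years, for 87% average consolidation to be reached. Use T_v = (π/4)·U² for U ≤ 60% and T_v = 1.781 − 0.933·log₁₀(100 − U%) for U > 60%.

t ≈ 2.34 years

Drainage path length: H_d = H/2 = 4.2 m (double drainage).
U > 60%: T_v = 1.781 − 0.933·log₁₀(100 − 87) = 0.74169.
t = T_v·H_d²/c_v = 0.74169×4.2²/5.6 = 2.336 years.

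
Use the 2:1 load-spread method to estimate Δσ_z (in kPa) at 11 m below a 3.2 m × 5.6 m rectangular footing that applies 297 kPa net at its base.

Δσ_z ≈ 22.6 kPa

By the 2:1 method the load spreads at 1 horizontal : 2 vertical, so at depth z the loaded area has grown by z in each plan dimension:
Δσ = qBL/((B+z)(L+z)) = 297×3.2×5.6/((3.2+11)(5.6+11)) = 22.579 kPa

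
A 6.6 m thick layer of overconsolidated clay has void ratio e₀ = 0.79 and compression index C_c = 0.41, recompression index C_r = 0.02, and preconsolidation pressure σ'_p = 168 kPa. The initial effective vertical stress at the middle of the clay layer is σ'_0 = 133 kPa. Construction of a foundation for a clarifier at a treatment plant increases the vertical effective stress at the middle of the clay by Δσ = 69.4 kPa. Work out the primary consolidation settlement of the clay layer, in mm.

S_c ≈ 130 mm

Final effective stress: σ'_f = 133 + 69.4 = 202.4 kPa.
σ'_f = 202.4 > σ'_p = 168 kPa, so the stress path crosses the preconsolidation pressure — recompression up to σ'_p, then virgin compression beyond:
S_c = H/(1+e₀)·[C_r·log₁₀(σ'_p/σ'_0) + C_c·log₁₀(σ'_f/σ'_p)]
    = 6.6/1.79 × [0.02×log₁₀(168/133) + 0.41×log₁₀(202.4/168)]
    = 3.6872 × [0.0020292 + 0.03317] = 0.1298 m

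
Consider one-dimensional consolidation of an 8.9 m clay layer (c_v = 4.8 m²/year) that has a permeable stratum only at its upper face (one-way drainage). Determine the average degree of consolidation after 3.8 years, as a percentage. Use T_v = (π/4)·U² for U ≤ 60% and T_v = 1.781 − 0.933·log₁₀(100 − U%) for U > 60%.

Drainage path length: H_d = H = 8.9 m (single drainage).
T_v = c_v·t/H_d² = 4.8×3.8/8.9² = 0.23027.
T_v = 0.23027 corresponds to the U ≤ 60% branch:
U = √(4T_v/π) = 0.5415

U ≈ 54.1 %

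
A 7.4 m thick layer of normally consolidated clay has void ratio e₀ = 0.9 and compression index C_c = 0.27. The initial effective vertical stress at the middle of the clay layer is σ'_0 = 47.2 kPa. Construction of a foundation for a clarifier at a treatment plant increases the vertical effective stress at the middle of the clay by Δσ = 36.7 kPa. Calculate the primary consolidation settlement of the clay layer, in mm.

S_c ≈ 263 mm

Final effective stress: σ'_f = σ'_0 + Δσ = 47.2 + 36.7 = 83.9 kPa.
Normally consolidated clay, so the full stress increment lies on the virgin compression line:
S_c = C_c·H/(1+e₀)·log₁₀(σ'_f/σ'_0) = 0.27×7.4/(1+0.9)×log₁₀(83.9/47.2)
    = 1.0516 × 0.24982 = 0.2627 m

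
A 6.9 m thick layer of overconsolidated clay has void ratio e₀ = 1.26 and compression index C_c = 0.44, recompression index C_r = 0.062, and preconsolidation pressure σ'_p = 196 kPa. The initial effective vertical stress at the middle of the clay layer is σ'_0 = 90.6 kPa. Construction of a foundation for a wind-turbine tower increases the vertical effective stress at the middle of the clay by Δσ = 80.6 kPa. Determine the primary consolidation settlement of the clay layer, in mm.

S_c ≈ 52.3 mm

Final effective stress: σ'_f = 90.6 + 80.6 = 171.2 kPa.
σ'_f = 171.2 ≤ σ'_p = 196 kPa, so the clay remains overconsolidated and only the recompression index applies:
S_c = C_r·H/(1+e₀)·log₁₀(σ'_f/σ'_0) = 0.062×6.9/2.26×log₁₀(171.2/90.6)
    = 0.18929 × 0.27638 = 0.05232 m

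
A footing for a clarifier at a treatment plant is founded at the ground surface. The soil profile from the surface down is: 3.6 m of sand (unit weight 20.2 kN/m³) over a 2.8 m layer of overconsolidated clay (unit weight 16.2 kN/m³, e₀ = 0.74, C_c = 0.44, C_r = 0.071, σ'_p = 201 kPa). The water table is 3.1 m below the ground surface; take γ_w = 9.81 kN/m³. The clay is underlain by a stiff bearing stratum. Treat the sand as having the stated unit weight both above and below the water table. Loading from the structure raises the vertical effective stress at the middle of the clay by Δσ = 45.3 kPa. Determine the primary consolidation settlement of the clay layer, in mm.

Mid-depth of clay below the ground surface: z = 3.6 + 2.8/2 = 5 m.
Total vertical stress at mid-clay: σ_v = 20.2×3.6 + 16.2×1.4 = 95.4 kPa.
Pore pressure: u = 9.81×(5 − 3.1) = 18.639 kPa.
Initial effective stress: σ'_0 = σ_v − u = 95.4 − 18.639 = 76.761 kPa.
Final effective stress: σ'_f = 76.761 + 45.3 = 122.06 kPa.
σ'_f = 122.06 ≤ σ'_p = 201 kPa, so the clay remains overconsolidated and only the recompression index applies:
S_c = C_r·H/(1+e₀)·log₁₀(σ'_f/σ'_0) = 0.071×2.8/1.74×log₁₀(122.06/76.761)
    = 0.11425 × 0.20143 = 0.02301 m

S_c ≈ 23 mm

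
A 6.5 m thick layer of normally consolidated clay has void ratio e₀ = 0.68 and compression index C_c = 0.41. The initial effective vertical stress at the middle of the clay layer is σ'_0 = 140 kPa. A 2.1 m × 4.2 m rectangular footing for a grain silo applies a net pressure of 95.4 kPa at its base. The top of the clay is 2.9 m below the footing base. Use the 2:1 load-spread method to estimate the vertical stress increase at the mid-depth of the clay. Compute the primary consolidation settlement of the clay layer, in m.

Mid-depth of clay below the footing base: z = 2.9 + 6.5/2 = 6.15 m.
Stress increase at mid-clay by the 2:1 spreading method:
Δσ = qBL/((B+z)(L+z)) = 95.4×2.1×4.2/((2.1+6.15)(4.2+6.15)) = 9.8542 kPa
Final effective stress: σ'_f = σ'_0 + Δσ = 140 + 9.8542 = 149.85 kPa.
Normally consolidated clay, so the full stress increment lies on the virgin compression line:
S_c = C_c·H/(1+e₀)·log₁₀(σ'_f/σ'_0) = 0.41×6.5/(1+0.68)×log₁₀(149.85/140)
    = 1.5863 × 0.029529 = 0.04684 m

S_c ≈ 0.0468 m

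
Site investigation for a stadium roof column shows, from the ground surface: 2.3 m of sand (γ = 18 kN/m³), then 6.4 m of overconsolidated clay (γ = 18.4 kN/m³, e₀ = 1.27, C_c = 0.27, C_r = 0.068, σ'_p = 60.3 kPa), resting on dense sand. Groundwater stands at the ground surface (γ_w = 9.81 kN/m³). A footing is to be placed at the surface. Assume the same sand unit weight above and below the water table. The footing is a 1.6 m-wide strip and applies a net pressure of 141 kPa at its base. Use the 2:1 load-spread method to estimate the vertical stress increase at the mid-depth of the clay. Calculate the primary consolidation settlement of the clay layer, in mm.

S_c ≈ 107 mm

Mid-depth of clay below the ground surface: z = 2.3 + 6.4/2 = 5.5 m.
Total vertical stress at mid-clay: σ_v = 18×2.3 + 18.4×3.2 = 100.28 kPa.
Pore pressure: u = 9.81×(5.5 − 0) = 53.955 kPa.
Initial effective stress: σ'_0 = σ_v − u = 100.28 − 53.955 = 46.325 kPa.
Stress increase at mid-clay by the 2:1 spreading method:
Δσ = qB/(B+z) = 141×1.6/(1.6+5.5) = 31.775 kPa
Final effective stress: σ'_f = 46.325 + 31.775 = 78.1 kPa.
σ'_f = 78.1 > σ'_p = 60.3 kPa, so the stress path crosses the preconsolidation pressure — recompression up to σ'_p, then virgin compression beyond:
S_c = H/(1+e₀)·[C_r·log₁₀(σ'_p/σ'_0) + C_c·log₁₀(σ'_f/σ'_p)]
    = 6.4/2.27 × [0.068×log₁₀(60.3/46.325) + 0.27×log₁₀(78.1/60.3)]
    = 2.8194 × [0.0077861 + 0.03033] = 0.1075 m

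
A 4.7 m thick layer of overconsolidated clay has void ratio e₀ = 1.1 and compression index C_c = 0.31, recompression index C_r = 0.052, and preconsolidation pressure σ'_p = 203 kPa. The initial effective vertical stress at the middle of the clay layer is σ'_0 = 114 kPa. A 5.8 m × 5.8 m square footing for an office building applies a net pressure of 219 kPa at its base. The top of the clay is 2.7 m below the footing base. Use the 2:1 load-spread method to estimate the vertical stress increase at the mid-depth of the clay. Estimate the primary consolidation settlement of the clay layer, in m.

Mid-depth of clay below the footing base: z = 2.7 + 4.7/2 = 5.05 m.
Stress increase at mid-clay by the 2:1 spreading method:
Δσ = qBL/((B+z)(L+z)) = 219×5.8×5.8/((5.8+5.05)(5.8+5.05)) = 62.581 kPa
Final effective stress: σ'_f = 114 + 62.581 = 176.58 kPa.
σ'_f = 176.58 ≤ σ'_p = 203 kPa, so the clay remains overconsolidated and only the recompression index applies:
S_c = C_r·H/(1+e₀)·log₁₀(σ'_f/σ'_0) = 0.052×4.7/2.1×log₁₀(176.58/114)
    = 0.11638 × 0.19004 = 0.02212 m

S_c ≈ 0.0221 m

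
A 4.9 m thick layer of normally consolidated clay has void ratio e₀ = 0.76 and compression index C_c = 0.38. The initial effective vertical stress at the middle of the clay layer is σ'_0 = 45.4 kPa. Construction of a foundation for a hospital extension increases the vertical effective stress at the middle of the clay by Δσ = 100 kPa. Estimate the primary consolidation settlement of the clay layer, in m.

S_c ≈ 0.535 m

Final effective stress: σ'_f = σ'_0 + Δσ = 45.4 + 100 = 145.4 kPa.
Normally consolidated clay, so the full stress increment lies on the virgin compression line:
S_c = C_c·H/(1+e₀)·log₁₀(σ'_f/σ'_0) = 0.38×4.9/(1+0.76)×log₁₀(145.4/45.4)
    = 1.058 × 0.50551 = 0.5348 m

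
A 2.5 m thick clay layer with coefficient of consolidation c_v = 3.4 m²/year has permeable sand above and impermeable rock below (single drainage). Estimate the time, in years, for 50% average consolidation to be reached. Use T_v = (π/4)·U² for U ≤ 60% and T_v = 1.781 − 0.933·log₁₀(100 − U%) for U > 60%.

t ≈ 0.361 years

Drainage path length: H_d = H = 2.5 m (single drainage).
U ≤ 60%: T_v = (π/4)·U² = (π/4)×0.5² = 0.19635.
t = T_v·H_d²/c_v = 0.19635×2.5²/3.4 = 0.3609 years.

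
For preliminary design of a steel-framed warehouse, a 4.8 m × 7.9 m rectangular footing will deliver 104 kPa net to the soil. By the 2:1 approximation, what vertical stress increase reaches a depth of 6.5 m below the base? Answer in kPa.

By the 2:1 method the load spreads at 1 horizontal : 2 vertical, so at depth z the loaded area has grown by z in each plan dimension:
Δσ = qBL/((B+z)(L+z)) = 104×4.8×7.9/((4.8+6.5)(7.9+6.5)) = 24.236 kPa

Δσ_z ≈ 24.2 kPa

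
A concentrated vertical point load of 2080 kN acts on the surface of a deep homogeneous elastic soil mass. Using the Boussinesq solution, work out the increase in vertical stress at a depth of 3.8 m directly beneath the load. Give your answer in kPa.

Boussinesq vertical stress below a point load on an elastic half-space:
Δσ_z = 3P/(2πz²) · [1 + (r/z)²]^(−5/2)
r/z = 0/3.8 = 0; [1+(r/z)²]^(−5/2) = 1.
Δσ_z = 3×2080/(2π×3.8²) × 1 = 68.776 × 1 = 68.78 kPa

Δσ_z ≈ 68.8 kPa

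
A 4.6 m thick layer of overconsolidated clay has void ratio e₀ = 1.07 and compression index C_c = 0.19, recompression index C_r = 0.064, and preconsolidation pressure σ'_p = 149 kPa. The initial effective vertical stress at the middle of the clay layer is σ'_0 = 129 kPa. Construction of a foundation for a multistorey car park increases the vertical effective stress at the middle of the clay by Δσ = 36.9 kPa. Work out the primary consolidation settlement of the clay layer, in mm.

S_c ≈ 28.6 mm

Final effective stress: σ'_f = 129 + 36.9 = 165.9 kPa.
σ'_f = 165.9 > σ'_p = 149 kPa, so the stress path crosses the preconsolidation pressure — recompression up to σ'_p, then virgin compression beyond:
S_c = H/(1+e₀)·[C_r·log₁₀(σ'_p/σ'_0) + C_c·log₁₀(σ'_f/σ'_p)]
    = 4.6/2.07 × [0.064×log₁₀(149/129) + 0.19×log₁₀(165.9/149)]
    = 2.2222 × [0.0040062 + 0.0088654] = 0.0286 m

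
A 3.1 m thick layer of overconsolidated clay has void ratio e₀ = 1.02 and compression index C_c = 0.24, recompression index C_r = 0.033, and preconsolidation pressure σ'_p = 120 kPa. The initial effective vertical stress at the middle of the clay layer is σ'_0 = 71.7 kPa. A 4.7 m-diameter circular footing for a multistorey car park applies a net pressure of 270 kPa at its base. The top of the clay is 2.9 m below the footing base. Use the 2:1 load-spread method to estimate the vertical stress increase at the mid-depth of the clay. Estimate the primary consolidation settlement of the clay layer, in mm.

Mid-depth of clay below the footing base: z = 2.9 + 3.1/2 = 4.45 m.
Stress increase at mid-clay by the 2:1 spreading method:
Δσ ≈ qD²/(D+z)² = 270×4.7²/(4.7+4.45)² = 71.239 kPa
Final effective stress: σ'_f = 71.7 + 71.239 = 142.94 kPa.
σ'_f = 142.94 > σ'_p = 120 kPa, so the stress path crosses the preconsolidation pressure — recompression up to σ'_p, then virgin compression beyond:
S_c = H/(1+e₀)·[C_r·log₁₀(σ'_p/σ'_0) + C_c·log₁₀(σ'_f/σ'_p)]
    = 3.1/2.02 × [0.033×log₁₀(120/71.7) + 0.24×log₁₀(142.94/120)]
    = 1.5347 × [0.0073808 + 0.018233] = 0.03931 m

S_c ≈ 39.3 mm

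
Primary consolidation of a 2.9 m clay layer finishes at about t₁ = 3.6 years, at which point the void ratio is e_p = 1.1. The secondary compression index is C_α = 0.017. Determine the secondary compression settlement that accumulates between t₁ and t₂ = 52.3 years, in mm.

Secondary compression: S_s = C_α·H/(1+e_p)·log₁₀(t₂/t₁)
S_s = 0.017×2.9/(1+1.1)×log₁₀(52.3/3.6)
    = 0.02348 × 1.162 = 0.02728 m

S_s ≈ 27.3 mm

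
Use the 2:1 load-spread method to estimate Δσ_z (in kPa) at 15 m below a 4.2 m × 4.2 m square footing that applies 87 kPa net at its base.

Δσ_z ≈ 4.16 kPa

By the 2:1 method the load spreads at 1 horizontal : 2 vertical, so at depth z the loaded area has grown by z in each plan dimension:
Δσ = qBL/((B+z)(L+z)) = 87×4.2×4.2/((4.2+15)(4.2+15)) = 4.1631 kPa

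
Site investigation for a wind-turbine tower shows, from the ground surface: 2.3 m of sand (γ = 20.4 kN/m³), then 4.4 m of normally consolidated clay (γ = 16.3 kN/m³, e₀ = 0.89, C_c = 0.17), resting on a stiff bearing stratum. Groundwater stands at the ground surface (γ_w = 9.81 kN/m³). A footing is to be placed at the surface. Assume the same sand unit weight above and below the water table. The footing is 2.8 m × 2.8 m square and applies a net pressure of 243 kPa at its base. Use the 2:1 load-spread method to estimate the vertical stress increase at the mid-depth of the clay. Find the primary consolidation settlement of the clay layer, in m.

Mid-depth of clay below the ground surface: z = 2.3 + 4.4/2 = 4.5 m.
Total vertical stress at mid-clay: σ_v = 20.4×2.3 + 16.3×2.2 = 82.78 kPa.
Pore pressure: u = 9.81×(4.5 − 0) = 44.145 kPa.
Initial effective stress: σ'_0 = σ_v − u = 82.78 − 44.145 = 38.635 kPa.
Stress increase at mid-clay by the 2:1 spreading method:
Δσ = qBL/((B+z)(L+z)) = 243×2.8×2.8/((2.8+4.5)(2.8+4.5)) = 35.75 kPa
Final effective stress: σ'_f = σ'_0 + Δσ = 38.635 + 35.75 = 74.385 kPa.
Normally consolidated clay, so the full stress increment lies on the virgin compression line:
S_c = C_c·H/(1+e₀)·log₁₀(σ'_f/σ'_0) = 0.17×4.4/(1+0.89)×log₁₀(74.385/38.635)
    = 0.39577 × 0.2845 = 0.1126 m

S_c ≈ 0.113 m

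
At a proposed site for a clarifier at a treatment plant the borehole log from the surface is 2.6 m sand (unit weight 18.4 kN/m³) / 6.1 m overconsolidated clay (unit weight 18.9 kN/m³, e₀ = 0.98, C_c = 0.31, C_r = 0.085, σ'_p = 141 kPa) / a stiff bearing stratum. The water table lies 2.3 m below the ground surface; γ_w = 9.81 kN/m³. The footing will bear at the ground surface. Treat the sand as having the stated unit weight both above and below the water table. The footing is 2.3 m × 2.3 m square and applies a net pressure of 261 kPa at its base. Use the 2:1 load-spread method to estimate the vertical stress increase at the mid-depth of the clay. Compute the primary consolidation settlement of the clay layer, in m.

Mid-depth of clay below the ground surface: z = 2.6 + 6.1/2 = 5.65 m.
Total vertical stress at mid-clay: σ_v = 18.4×2.6 + 18.9×3.05 = 105.48 kPa.
Pore pressure: u = 9.81×(5.65 − 2.3) = 32.864 kPa.
Initial effective stress: σ'_0 = σ_v − u = 105.48 − 32.864 = 72.616 kPa.
Stress increase at mid-clay by the 2:1 spreading method:
Δσ = qBL/((B+z)(L+z)) = 261×2.3×2.3/((2.3+5.65)(2.3+5.65)) = 21.845 kPa
Final effective stress: σ'_f = 72.616 + 21.845 = 94.461 kPa.
σ'_f = 94.461 ≤ σ'_p = 141 kPa, so the clay remains overconsolidated and only the recompression index applies:
S_c = C_r·H/(1+e₀)·log₁₀(σ'_f/σ'_0) = 0.085×6.1/1.98×log₁₀(94.461/72.616)
    = 0.26187 × 0.11422 = 0.02991 m

S_c ≈ 0.0299 m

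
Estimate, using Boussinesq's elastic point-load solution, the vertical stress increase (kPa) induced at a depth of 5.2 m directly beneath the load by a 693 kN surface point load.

Δσ_z ≈ 12.2 kPa

Boussinesq vertical stress below a point load on an elastic half-space:
Δσ_z = 3P/(2πz²) · [1 + (r/z)²]^(−5/2)
r/z = 0/5.2 = 0; [1+(r/z)²]^(−5/2) = 1.
Δσ_z = 3×693/(2π×5.2²) × 1 = 12.237 × 1 = 12.24 kPa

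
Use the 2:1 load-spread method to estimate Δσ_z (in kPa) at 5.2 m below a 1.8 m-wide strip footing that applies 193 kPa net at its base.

By the 2:1 method the load spreads at 1 horizontal : 2 vertical, so at depth z the loaded area has grown by z in each plan dimension:
Δσ = qB/(B+z) = 193×1.8/(1.8+5.2) = 49.629 kPa

Δσ_z ≈ 49.6 kPa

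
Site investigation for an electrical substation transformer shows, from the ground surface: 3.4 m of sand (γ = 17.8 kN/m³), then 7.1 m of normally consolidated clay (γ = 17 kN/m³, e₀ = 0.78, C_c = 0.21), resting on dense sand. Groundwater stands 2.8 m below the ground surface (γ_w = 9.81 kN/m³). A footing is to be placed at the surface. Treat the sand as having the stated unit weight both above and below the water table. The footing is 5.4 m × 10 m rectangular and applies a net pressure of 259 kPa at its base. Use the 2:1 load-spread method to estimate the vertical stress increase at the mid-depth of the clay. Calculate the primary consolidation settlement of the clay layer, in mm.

S_c ≈ 221 mm

Mid-depth of clay below the ground surface: z = 3.4 + 7.1/2 = 6.95 m.
Total vertical stress at mid-clay: σ_v = 17.8×3.4 + 17×3.55 = 120.87 kPa.
Pore pressure: u = 9.81×(6.95 − 2.8) = 40.712 kPa.
Initial effective stress: σ'_0 = σ_v − u = 120.87 − 40.712 = 80.158 kPa.
Stress increase at mid-clay by the 2:1 spreading method:
Δσ = qBL/((B+z)(L+z)) = 259×5.4×10/((5.4+6.95)(10+6.95)) = 66.812 kPa
Final effective stress: σ'_f = σ'_0 + Δσ = 80.158 + 66.812 = 146.97 kPa.
Normally consolidated clay, so the full stress increment lies on the virgin compression line:
S_c = C_c·H/(1+e₀)·log₁₀(σ'_f/σ'_0) = 0.21×7.1/(1+0.78)×log₁₀(146.97/80.158)
    = 0.83764 × 0.26328 = 0.2205 m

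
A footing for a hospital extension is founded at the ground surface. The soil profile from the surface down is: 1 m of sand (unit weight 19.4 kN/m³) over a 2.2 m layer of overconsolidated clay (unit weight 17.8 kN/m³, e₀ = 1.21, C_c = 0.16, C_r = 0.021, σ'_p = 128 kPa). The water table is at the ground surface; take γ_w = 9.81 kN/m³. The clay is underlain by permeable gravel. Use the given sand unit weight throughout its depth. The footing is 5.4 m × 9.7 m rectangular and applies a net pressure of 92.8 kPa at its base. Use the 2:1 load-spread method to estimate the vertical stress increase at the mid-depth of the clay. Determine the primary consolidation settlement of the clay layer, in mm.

S_c ≈ 12.6 mm

Mid-depth of clay below the ground surface: z = 1 + 2.2/2 = 2.1 m.
Total vertical stress at mid-clay: σ_v = 19.4×1 + 17.8×1.1 = 38.98 kPa.
Pore pressure: u = 9.81×(2.1 − 0) = 20.601 kPa.
Initial effective stress: σ'_0 = σ_v − u = 38.98 − 20.601 = 18.379 kPa.
Stress increase at mid-clay by the 2:1 spreading method:
Δσ = qBL/((B+z)(L+z)) = 92.8×5.4×9.7/((5.4+2.1)(9.7+2.1)) = 54.925 kPa
Final effective stress: σ'_f = 18.379 + 54.925 = 73.304 kPa.
σ'_f = 73.304 ≤ σ'_p = 128 kPa, so the clay remains overconsolidated and only the recompression index applies:
S_c = C_r·H/(1+e₀)·log₁₀(σ'_f/σ'_0) = 0.021×2.2/2.21×log₁₀(73.304/18.379)
    = 0.020905 × 0.60081 = 0.01256 m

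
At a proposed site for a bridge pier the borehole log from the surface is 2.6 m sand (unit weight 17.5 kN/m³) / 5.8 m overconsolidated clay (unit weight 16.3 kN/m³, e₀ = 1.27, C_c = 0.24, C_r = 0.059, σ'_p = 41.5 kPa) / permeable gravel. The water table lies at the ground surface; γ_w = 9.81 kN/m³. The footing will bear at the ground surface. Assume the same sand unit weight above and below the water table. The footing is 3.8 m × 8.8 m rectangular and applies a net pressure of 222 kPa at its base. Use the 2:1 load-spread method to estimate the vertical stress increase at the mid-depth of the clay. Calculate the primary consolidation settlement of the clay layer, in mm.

Mid-depth of clay below the ground surface: z = 2.6 + 5.8/2 = 5.5 m.
Total vertical stress at mid-clay: σ_v = 17.5×2.6 + 16.3×2.9 = 92.77 kPa.
Pore pressure: u = 9.81×(5.5 − 0) = 53.955 kPa.
Initial effective stress: σ'_0 = σ_v − u = 92.77 − 53.955 = 38.815 kPa.
Stress increase at mid-clay by the 2:1 spreading method:
Δσ = qBL/((B+z)(L+z)) = 222×3.8×8.8/((3.8+5.5)(8.8+5.5)) = 55.821 kPa
Final effective stress: σ'_f = 38.815 + 55.821 = 94.636 kPa.
σ'_f = 94.636 > σ'_p = 41.5 kPa, so the stress path crosses the preconsolidation pressure — recompression up to σ'_p, then virgin compression beyond:
S_c = H/(1+e₀)·[C_r·log₁₀(σ'_p/σ'_0) + C_c·log₁₀(σ'_f/σ'_p)]
    = 5.8/2.27 × [0.059×log₁₀(41.5/38.815) + 0.24×log₁₀(94.636/41.5)]
    = 2.5551 × [0.0017139 + 0.085922] = 0.2239 m

S_c ≈ 224 mm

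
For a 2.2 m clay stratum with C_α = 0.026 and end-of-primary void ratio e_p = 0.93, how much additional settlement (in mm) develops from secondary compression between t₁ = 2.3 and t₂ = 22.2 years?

S_s ≈ 29.2 mm

Secondary compression: S_s = C_α·H/(1+e_p)·log₁₀(t₂/t₁)
S_s = 0.026×2.2/(1+0.93)×log₁₀(22.2/2.3)
    = 0.02964 × 0.9846 = 0.02918 m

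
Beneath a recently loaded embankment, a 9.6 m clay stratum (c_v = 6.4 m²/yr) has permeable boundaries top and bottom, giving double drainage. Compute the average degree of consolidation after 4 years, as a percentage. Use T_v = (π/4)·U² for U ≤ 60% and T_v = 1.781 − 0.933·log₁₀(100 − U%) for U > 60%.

Drainage path length: H_d = H/2 = 4.8 m (double drainage).
T_v = c_v·t/H_d² = 6.4×4/4.8² = 1.1111.
T_v = 1.1111 corresponds to the U > 60% branch:
U = 1 − 10^((1.781 − T_v)/0.933)/100 = 0.9478

U ≈ 94.8 %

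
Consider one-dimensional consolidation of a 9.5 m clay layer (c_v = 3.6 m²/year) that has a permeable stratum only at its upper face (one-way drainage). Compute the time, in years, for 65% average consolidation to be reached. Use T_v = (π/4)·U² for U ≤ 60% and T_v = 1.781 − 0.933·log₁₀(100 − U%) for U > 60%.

t ≈ 8.53 years

Drainage path length: H_d = H = 9.5 m (single drainage).
U > 60%: T_v = 1.781 − 0.933·log₁₀(100 − 65) = 0.34038.
t = T_v·H_d²/c_v = 0.34038×9.5²/3.6 = 8.533 years.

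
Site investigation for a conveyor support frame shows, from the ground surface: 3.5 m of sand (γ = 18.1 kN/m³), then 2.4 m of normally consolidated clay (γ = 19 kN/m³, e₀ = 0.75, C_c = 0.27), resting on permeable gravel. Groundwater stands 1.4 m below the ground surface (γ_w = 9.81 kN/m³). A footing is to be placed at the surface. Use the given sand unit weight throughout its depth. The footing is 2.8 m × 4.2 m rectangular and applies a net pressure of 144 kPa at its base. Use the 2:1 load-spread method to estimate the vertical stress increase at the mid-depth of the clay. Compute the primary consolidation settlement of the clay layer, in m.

Mid-depth of clay below the ground surface: z = 3.5 + 2.4/2 = 4.7 m.
Total vertical stress at mid-clay: σ_v = 18.1×3.5 + 19×1.2 = 86.15 kPa.
Pore pressure: u = 9.81×(4.7 − 1.4) = 32.373 kPa.
Initial effective stress: σ'_0 = σ_v − u = 86.15 − 32.373 = 53.777 kPa.
Stress increase at mid-clay by the 2:1 spreading method:
Δσ = qBL/((B+z)(L+z)) = 144×2.8×4.2/((2.8+4.7)(4.2+4.7)) = 25.37 kPa
Final effective stress: σ'_f = σ'_0 + Δσ = 53.777 + 25.37 = 79.147 kPa.
Normally consolidated clay, so the full stress increment lies on the virgin compression line:
S_c = C_c·H/(1+e₀)·log₁₀(σ'_f/σ'_0) = 0.27×2.4/(1+0.75)×log₁₀(79.147/53.777)
    = 0.37029 × 0.16784 = 0.06215 m

S_c ≈ 0.0621 m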